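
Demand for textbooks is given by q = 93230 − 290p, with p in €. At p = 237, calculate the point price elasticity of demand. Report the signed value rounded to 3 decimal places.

dq/dp = −290. At p = 237, q = 93230 − 290(237) = 24500.
Ed = (dq/dp)·(p/q) = −290 × (237/24500) = -2.80530…

-2.805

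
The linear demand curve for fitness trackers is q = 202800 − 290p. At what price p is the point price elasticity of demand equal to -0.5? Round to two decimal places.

Ed = −290p/(202800 − 290p). Set this equal to -0.5:
290p = 0.5·(202800 − 290p) ⇒ 290p(1 + 0.5) = 0.5·202800
p = 0.5·202800 / (290·1.5) = 233.1034…

233.10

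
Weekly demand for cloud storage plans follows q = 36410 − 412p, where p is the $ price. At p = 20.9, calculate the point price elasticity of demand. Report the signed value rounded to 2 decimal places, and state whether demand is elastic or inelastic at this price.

dq/dp = −412. At p = 20.9, q = 36410 − 412(20.9) = 27799.2.
Ed = (dq/dp)·(p/q) = −412 × (20.9/27799.2) = -0.3097…
|Ed| = 0.31 < 1, so demand is inelastic.

-0.31; inelastic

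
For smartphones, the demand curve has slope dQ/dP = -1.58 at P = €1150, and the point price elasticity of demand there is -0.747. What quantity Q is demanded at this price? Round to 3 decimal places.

2432.396

Ed = (dQ/dP)·(P/Q) ⇒ Q = (dQ/dP)·P/Ed = (-1.58)·1150/(-0.747) = 2432.39625…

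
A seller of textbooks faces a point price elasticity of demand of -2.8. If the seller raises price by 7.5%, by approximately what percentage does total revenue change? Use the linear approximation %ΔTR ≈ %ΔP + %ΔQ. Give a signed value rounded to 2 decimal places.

-13.50%

%ΔQ ≈ Ed × %ΔP = (-2.8) × (+7.5%) = -21.0000%
%ΔTR ≈ %ΔP + %ΔQ = (+7.5%) + (-21.0000%) = -13.5000%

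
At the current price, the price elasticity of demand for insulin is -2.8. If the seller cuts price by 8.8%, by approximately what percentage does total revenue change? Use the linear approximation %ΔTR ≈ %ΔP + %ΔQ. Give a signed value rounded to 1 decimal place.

+15.8%

%ΔQ ≈ Ed × %ΔP = (-2.8) × (-8.8%) = +24.6400%
%ΔTR ≈ %ΔP + %ΔQ = (-8.8%) + (+24.6400%) = +15.8400%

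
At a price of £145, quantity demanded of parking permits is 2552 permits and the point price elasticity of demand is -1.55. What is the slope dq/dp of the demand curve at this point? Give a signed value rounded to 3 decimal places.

-27.280

Ed = (dq/dp)·(p/q) ⇒ dq/dp = Ed·q/p = (-1.55)·2552/145 = -27.28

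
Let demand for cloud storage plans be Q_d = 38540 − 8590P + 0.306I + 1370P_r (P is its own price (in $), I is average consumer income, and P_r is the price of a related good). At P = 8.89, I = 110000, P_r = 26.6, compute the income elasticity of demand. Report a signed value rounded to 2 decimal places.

1.04

At the given values, Q_d = 38540 − 8590(8.89) + 0.306(110000) + 1370(26.6) = 32276.9.
∂Q_d/∂I = 0.306.
E = (0.306) × (110000/32276.9) = 1.0428…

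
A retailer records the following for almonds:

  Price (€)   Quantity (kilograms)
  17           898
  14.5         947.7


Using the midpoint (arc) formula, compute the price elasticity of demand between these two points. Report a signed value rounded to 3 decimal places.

-0.339

%ΔQ = (947.7 − 898) / [(898 + 947.7)/2] = 49.7/922.85 = 0.053854…
%ΔP = (14.5 − 17) / [(17 + 14.5)/2] = -2.5/15.75 = -0.158730…
Arc Ed = %ΔQ / %ΔP = (49.7/922.85) / (-2.5/15.75) = -0.33928…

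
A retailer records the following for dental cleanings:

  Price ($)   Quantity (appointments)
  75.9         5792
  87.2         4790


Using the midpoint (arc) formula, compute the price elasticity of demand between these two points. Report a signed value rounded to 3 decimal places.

%ΔQ = (4790 − 5792) / [(5792 + 4790)/2] = -1002/5291 = -0.189378…
%ΔP = (87.2 − 75.9) / [(75.9 + 87.2)/2] = 11.3/81.55 = 0.138565…
Arc Ed = %ΔQ / %ΔP = (-1002/5291) / (11.3/81.55) = -1.36670…

-1.367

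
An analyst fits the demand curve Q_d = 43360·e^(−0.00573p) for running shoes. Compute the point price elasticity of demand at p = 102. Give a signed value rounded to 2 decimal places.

-0.58

dQ_d/dp = −0.00573·Q_d = -138.489. At p = 102, Q_d = 24169.2.
Ed = (dQ_d/dp)·(p/Q_d) = (-138.489) × (102/24169.2) = -0.5844…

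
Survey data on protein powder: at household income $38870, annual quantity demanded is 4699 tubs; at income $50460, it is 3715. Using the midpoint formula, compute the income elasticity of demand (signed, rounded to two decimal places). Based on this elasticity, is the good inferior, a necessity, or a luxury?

-0.90; inferior

%ΔQ = (3715 − 4699)/[( 4699 + 3715)/2] = -984/4207 = -0.233895…
%ΔIncome = (50460 − 38870)/[( 38870 + 50460)/2] = 11590/44665 = 0.259487…
E_income = (-984/4207) / (11590/44665) = -0.9013…
E_income < 0 ⇒ inferior good.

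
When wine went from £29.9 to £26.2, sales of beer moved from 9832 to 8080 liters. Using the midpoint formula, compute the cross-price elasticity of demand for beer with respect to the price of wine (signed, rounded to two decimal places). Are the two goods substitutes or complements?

1.48; substitutes

%ΔQ_{beer} = (8080 − 9832)/avg = -1752/8956 = -0.195623…
%ΔP_{wine} = (26.2 − 29.9)/avg = -3.7/28.05 = -0.131907…
E_cross = (-1752/8956) / (-3.7/28.05) = 1.4830…
E_cross > 0 ⇒ the goods are substitutes.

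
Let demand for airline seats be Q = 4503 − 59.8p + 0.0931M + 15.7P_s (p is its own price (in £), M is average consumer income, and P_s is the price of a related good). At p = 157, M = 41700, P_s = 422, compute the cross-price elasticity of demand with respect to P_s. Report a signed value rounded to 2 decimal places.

At the given values, Q = 4503 − 59.8(157) + 0.0931(41700) + 15.7(422) = 5622.07.
∂Q/∂P_s = 15.7.
E = (15.7) × (422/5622.07) = 1.1784…

1.18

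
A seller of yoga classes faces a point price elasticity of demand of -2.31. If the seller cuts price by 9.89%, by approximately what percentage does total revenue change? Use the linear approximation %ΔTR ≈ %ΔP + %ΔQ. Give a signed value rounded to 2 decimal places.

+12.96%

%ΔQ ≈ Ed × %ΔP = (-2.31) × (-9.89%) = +22.8459%
%ΔTR ≈ %ΔP + %ΔQ = (-9.89%) + (+22.8459%) = +12.9559%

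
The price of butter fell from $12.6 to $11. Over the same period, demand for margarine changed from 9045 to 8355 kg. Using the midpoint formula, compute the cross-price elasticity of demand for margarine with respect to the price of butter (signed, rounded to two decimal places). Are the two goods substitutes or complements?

%ΔQ_{margarine} = (8355 − 9045)/avg = -690/8700 = -0.079310…
%ΔP_{butter} = (11 − 12.6)/avg = -1.6/11.8 = -0.135593…
E_cross = (-690/8700) / (-1.6/11.8) = 0.5849…
E_cross > 0 ⇒ the goods are substitutes.

0.58; substitutes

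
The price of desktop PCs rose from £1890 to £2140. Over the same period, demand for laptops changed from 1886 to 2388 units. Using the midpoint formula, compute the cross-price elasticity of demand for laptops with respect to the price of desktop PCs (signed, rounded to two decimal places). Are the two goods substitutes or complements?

%ΔQ_{laptops} = (2388 − 1886)/avg = 502/2137 = 0.234908…
%ΔP_{desktop PCs} = (2140 − 1890)/avg = 250/2015 = 0.124069…
E_cross = (502/2137) / (250/2015) = 1.8933…
E_cross > 0 ⇒ the goods are substitutes.

1.89; substitutes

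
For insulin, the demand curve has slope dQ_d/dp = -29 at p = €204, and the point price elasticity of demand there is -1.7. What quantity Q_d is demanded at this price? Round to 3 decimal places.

Ed = (dQ_d/dp)·(p/Q_d) ⇒ Q_d = (dQ_d/dp)·p/Ed = (-29)·204/(-1.7) = 3480

3480.000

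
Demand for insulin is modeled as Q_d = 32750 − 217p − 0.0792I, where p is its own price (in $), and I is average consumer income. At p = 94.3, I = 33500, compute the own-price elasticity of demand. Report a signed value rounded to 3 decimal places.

At the given values, Q_d = 32750 − 217(94.3) − 0.0792(33500) = 9633.7.
∂Q_d/∂p = −217.
E = (-217) × (94.3/9633.7) = -2.12411…

-2.124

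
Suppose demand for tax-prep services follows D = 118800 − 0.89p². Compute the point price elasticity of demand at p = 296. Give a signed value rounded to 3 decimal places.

-3.820

dD/dp = −2·0.89·p = -526.88. At p = 296, D = 40821.76.
Ed = (dD/dp)·(p/D) = (-526.88) × (296/40821.76) = -3.82042…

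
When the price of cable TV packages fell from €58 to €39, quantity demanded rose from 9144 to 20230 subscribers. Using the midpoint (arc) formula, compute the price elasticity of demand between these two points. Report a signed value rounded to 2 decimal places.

-1.93

%ΔQ = (20230 − 9144) / [(9144 + 20230)/2] = 11086/14687 = 0.754817…
%ΔP = (39 − 58) / [(58 + 39)/2] = -19/48.5 = -0.391752…
Arc Ed = %ΔQ / %ΔP = (11086/14687) / (-19/48.5) = -1.9267…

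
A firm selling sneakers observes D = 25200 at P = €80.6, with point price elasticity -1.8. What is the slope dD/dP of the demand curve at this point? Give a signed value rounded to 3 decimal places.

-562.779

Ed = (dD/dP)·(P/D) ⇒ dD/dP = Ed·D/P = (-1.8)·25200/80.6 = -562.77915…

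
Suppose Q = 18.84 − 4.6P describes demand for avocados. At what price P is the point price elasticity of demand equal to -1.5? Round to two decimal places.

2.46

Ed = −4.6P/(18.84 − 4.6P). Set this equal to -1.5:
4.6P = 1.5·(18.84 − 4.6P) ⇒ 4.6P(1 + 1.5) = 1.5·18.84
P = 1.5·18.84 / (4.6·2.5) = 2.4573…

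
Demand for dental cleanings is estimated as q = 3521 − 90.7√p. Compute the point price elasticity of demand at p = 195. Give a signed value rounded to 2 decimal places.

dq/dp = −90.7/(2√p) = -3.24758. At p = 195, q = 2254.44.
Ed = (dq/dp)·(p/q) = (-3.24758) × (195/2254.44) = -0.2809…

-0.28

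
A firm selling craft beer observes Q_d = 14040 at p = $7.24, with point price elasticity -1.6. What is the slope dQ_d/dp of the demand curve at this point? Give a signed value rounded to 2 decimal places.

-3102.76

Ed = (dQ_d/dp)·(p/Q_d) ⇒ dQ_d/dp = Ed·Q_d/p = (-1.6)·14040/7.24 = -3102.7624…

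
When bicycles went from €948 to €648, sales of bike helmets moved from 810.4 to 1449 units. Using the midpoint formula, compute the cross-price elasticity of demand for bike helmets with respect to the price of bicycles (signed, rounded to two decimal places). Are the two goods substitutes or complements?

-1.50; complements

%ΔQ_{bike helmets} = (1449 − 810.4)/avg = 638.6/1129.7 = 0.565282…
%ΔP_{bicycles} = (648 − 948)/avg = -300/798 = -0.375939…
E_cross = (638.6/1129.7) / (-300/798) = -1.5036…
E_cross < 0 ⇒ the goods are complements.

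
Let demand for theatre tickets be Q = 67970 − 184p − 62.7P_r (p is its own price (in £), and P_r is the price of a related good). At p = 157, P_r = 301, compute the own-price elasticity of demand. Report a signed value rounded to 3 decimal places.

At the given values, Q = 67970 − 184(157) − 62.7(301) = 20209.3.
∂Q/∂p = −184.
E = (-184) × (157/20209.3) = -1.42944…

-1.429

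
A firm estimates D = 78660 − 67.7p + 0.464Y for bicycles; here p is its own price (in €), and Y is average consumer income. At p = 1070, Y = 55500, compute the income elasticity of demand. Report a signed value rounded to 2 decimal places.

At the given values, D = 78660 − 67.7(1070) + 0.464(55500) = 31973.
∂D/∂Y = 0.464.
E = (0.464) × (55500/31973) = 0.8054…

0.81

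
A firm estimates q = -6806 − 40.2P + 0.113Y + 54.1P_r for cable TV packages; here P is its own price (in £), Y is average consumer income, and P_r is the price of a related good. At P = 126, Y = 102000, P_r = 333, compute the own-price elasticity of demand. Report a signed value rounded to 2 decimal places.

-0.29

At the given values, q = -6806 − 40.2(126) + 0.113(102000) + 54.1(333) = 17670.1.
∂q/∂P = −40.2.
E = (-40.2) × (126/17670.1) = -0.2866…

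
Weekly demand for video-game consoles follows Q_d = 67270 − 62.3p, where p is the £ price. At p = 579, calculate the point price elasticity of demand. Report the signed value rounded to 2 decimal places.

-1.16

dQ_d/dp = −62.3. At p = 579, Q_d = 67270 − 62.3(579) = 31198.3.
Ed = (dQ_d/dp)·(p/Q_d) = −62.3 × (579/31198.3) = -1.1562…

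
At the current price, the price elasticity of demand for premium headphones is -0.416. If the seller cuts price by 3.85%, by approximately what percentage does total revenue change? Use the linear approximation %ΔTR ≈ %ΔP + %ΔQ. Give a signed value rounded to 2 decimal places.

%ΔQ ≈ Ed × %ΔP = (-0.416) × (-3.85%) = +1.6016%
%ΔTR ≈ %ΔP + %ΔQ = (-3.85%) + (+1.6016%) = -2.2484%

-2.25%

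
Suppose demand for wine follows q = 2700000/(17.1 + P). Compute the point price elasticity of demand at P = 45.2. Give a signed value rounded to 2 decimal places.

dq/dP = −2700000/(17.1 + P)² = -695.645. At P = 45.2, q = 43338.7.
Ed = (dq/dP)·(P/q) = (-695.645) × (45.2/43338.7) = -0.7255…

-0.73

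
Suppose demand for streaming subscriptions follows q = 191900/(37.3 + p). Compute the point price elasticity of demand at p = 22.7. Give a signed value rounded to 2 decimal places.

dq/dp = −191900/(37.3 + p)² = -53.3056. At p = 22.7, q = 3198.33.
Ed = (dq/dp)·(p/q) = (-53.3056) × (22.7/3198.33) = -0.3783…

-0.38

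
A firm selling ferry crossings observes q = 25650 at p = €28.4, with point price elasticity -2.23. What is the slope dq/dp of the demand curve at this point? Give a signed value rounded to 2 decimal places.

Ed = (dq/dp)·(p/q) ⇒ dq/dp = Ed·q/p = (-2.23)·25650/28.4 = -2014.0669…

-2014.07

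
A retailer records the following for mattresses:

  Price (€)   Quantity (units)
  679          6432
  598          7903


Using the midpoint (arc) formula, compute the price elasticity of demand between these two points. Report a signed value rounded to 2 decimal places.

-1.62

%ΔQ = (7903 − 6432) / [(6432 + 7903)/2] = 1471/7167.5 = 0.205231…
%ΔP = (598 − 679) / [(679 + 598)/2] = -81/638.5 = -0.126859…
Arc Ed = %ΔQ / %ΔP = (1471/7167.5) / (-81/638.5) = -1.6177…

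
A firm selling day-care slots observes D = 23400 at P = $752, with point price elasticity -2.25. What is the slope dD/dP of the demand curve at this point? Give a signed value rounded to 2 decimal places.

Ed = (dD/dP)·(P/D) ⇒ dD/dP = Ed·D/P = (-2.25)·23400/752 = -70.0132…

-70.01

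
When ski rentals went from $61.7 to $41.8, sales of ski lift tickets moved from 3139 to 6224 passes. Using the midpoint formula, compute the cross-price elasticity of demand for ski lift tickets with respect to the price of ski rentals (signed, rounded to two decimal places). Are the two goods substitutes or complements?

%ΔQ_{ski lift tickets} = (6224 − 3139)/avg = 3085/4681.5 = 0.658976…
%ΔP_{ski rentals} = (41.8 − 61.7)/avg = -19.9/51.75 = -0.384541…
E_cross = (3085/4681.5) / (-19.9/51.75) = -1.7136…
E_cross < 0 ⇒ the goods are complements.

-1.71; complements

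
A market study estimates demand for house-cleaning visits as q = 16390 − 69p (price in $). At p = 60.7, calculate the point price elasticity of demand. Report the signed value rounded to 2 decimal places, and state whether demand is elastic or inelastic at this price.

dq/dp = −69. At p = 60.7, q = 16390 − 69(60.7) = 12201.7.
Ed = (dq/dp)·(p/q) = −69 × (60.7/12201.7) = -0.3432…
|Ed| = 0.34 < 1, so demand is inelastic.

-0.34; inelastic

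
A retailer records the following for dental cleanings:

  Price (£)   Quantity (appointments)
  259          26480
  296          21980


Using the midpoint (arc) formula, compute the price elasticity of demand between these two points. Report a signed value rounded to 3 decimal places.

-1.393

%ΔQ = (21980 − 26480) / [(26480 + 21980)/2] = -4500/24230 = -0.185720…
%ΔP = (296 − 259) / [(259 + 296)/2] = 37/277.5 = 0.133333…
Arc Ed = %ΔQ / %ΔP = (-4500/24230) / (37/277.5) = -1.39290…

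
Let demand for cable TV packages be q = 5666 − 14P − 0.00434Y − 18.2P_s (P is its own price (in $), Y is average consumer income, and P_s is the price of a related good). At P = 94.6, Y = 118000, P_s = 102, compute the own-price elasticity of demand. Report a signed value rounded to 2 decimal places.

At the given values, q = 5666 − 14(94.6) − 0.00434(118000) − 18.2(102) = 1973.08.
∂q/∂P = −14.
E = (-14) × (94.6/1973.08) = -0.6712…

-0.67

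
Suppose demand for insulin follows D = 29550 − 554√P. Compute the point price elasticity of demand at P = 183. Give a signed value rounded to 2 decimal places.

dD/dP = −554/(2√P) = -20.4764. At P = 183, D = 22055.6.
Ed = (dD/dP)·(P/D) = (-20.4764) × (183/22055.6) = -0.1698…

-0.17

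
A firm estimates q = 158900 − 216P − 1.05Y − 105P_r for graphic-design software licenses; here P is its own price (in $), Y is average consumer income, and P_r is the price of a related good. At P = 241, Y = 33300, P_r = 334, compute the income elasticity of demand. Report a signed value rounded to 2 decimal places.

-0.95

At the given values, q = 158900 − 216(241) − 1.05(33300) − 105(334) = 36809.
∂q/∂Y = -1.05.
E = (-1.05) × (33300/36809) = -0.9499…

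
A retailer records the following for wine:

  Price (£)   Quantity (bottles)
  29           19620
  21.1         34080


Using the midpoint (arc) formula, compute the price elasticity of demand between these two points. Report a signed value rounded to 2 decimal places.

-1.71

%ΔQ = (34080 − 19620) / [(19620 + 34080)/2] = 14460/26850 = 0.538547…
%ΔP = (21.1 − 29) / [(29 + 21.1)/2] = -7.9/25.05 = -0.315369…
Arc Ed = %ΔQ / %ΔP = (14460/26850) / (-7.9/25.05) = -1.7076…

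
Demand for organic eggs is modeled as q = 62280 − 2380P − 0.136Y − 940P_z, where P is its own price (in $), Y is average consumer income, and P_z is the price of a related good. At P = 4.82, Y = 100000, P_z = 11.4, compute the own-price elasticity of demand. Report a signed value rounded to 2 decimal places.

At the given values, q = 62280 − 2380(4.82) − 0.136(100000) − 940(11.4) = 26492.4.
∂q/∂P = −2380.
E = (-2380) × (4.82/26492.4) = -0.4330…

-0.43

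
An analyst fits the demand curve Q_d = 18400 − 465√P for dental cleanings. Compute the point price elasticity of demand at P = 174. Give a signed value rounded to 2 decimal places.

-0.25

dQ_d/dP = −465/(2√P) = -17.6258. At P = 174, Q_d = 12266.2.
Ed = (dQ_d/dP)·(P/Q_d) = (-17.6258) × (174/12266.2) = -0.2500…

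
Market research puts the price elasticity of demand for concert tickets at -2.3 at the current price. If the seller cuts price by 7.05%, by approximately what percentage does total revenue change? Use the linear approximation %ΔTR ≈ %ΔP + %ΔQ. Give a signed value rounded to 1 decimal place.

+9.2%

%ΔQ ≈ Ed × %ΔP = (-2.3) × (-7.05%) = +16.2150%
%ΔTR ≈ %ΔP + %ΔQ = (-7.05%) + (+16.2150%) = +9.1650%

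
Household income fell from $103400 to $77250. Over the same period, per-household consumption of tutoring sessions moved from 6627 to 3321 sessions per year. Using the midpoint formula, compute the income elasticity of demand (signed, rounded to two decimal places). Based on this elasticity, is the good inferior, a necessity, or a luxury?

2.30; luxury

%ΔQ = (3321 − 6627)/[( 6627 + 3321)/2] = -3306/4974 = -0.664656…
%ΔIncome = (77250 − 103400)/[( 103400 + 77250)/2] = -26150/90325 = -0.289510…
E_income = (-3306/4974) / (-26150/90325) = 2.2957…
E_income > 1 ⇒ normal good, luxury.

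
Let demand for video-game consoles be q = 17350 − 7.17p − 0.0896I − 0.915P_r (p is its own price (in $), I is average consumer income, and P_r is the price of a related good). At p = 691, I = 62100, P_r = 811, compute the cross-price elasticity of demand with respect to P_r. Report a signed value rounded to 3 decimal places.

At the given values, q = 17350 − 7.17(691) − 0.0896(62100) − 0.915(811) = 6089.305.
∂q/∂P_r = -0.915.
E = (-0.915) × (811/6089.305) = -0.12186…

-0.122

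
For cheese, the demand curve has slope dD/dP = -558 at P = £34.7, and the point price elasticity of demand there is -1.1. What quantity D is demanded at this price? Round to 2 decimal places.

17602.36

Ed = (dD/dP)·(P/D) ⇒ D = (dD/dP)·P/Ed = (-558)·34.7/(-1.1) = 17602.3636…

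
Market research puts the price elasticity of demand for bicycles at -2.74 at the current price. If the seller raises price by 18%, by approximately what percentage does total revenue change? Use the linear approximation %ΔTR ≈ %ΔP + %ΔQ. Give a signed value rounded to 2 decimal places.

%ΔQ ≈ Ed × %ΔP = (-2.74) × (+18%) = -49.3200%
%ΔTR ≈ %ΔP + %ΔQ = (+18%) + (-49.3200%) = -31.3200%

-31.32%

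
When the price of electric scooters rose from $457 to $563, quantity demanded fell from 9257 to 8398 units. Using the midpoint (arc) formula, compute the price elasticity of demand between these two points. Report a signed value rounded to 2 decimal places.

%ΔQ = (8398 − 9257) / [(9257 + 8398)/2] = -859/8827.5 = -0.097309…
%ΔP = (563 − 457) / [(457 + 563)/2] = 106/510 = 0.207843…
Arc Ed = %ΔQ / %ΔP = (-859/8827.5) / (106/510) = -0.4681…

-0.47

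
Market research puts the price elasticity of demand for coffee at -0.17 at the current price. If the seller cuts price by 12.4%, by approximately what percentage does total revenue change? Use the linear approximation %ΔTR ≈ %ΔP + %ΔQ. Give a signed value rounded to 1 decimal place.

%ΔQ ≈ Ed × %ΔP = (-0.17) × (-12.4%) = +2.1080%
%ΔTR ≈ %ΔP + %ΔQ = (-12.4%) + (+2.1080%) = -10.2920%

-10.3%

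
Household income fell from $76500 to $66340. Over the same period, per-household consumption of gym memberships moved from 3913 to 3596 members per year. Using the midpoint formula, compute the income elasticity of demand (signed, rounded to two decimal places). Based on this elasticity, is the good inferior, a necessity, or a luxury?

%ΔQ = (3596 − 3913)/[( 3913 + 3596)/2] = -317/3754.5 = -0.084432…
%ΔIncome = (66340 − 76500)/[( 76500 + 66340)/2] = -10160/71420 = -0.142257…
E_income = (-317/3754.5) / (-10160/71420) = 0.5935…
0 < E_income < 1 ⇒ normal good, necessity.

0.59; necessity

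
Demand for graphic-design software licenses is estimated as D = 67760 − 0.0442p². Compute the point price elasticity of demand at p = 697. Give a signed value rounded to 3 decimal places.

dD/dp = −2·0.0442·p = -61.6148. At p = 697, D = 46287.2422.
Ed = (dD/dp)·(p/D) = (-61.6148) × (697/46287.2422) = -0.92780…

-0.928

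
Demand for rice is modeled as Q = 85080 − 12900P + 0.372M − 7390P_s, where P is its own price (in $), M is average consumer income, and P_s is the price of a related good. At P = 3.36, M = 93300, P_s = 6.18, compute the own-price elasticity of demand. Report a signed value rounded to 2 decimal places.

-1.41

At the given values, Q = 85080 − 12900(3.36) + 0.372(93300) − 7390(6.18) = 30773.4.
∂Q/∂P = −12900.
E = (-12900) × (3.36/30773.4) = -1.4084…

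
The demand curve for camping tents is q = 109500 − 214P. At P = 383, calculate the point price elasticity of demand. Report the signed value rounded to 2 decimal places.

-2.98

dq/dP = −214. At P = 383, q = 109500 − 214(383) = 27538.
Ed = (dq/dP)·(P/q) = −214 × (383/27538) = -2.9763…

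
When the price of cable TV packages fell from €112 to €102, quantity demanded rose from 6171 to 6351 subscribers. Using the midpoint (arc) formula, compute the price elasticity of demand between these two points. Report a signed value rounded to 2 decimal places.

%ΔQ = (6351 − 6171) / [(6171 + 6351)/2] = 180/6261 = 0.028749…
%ΔP = (102 − 112) / [(112 + 102)/2] = -10/107 = -0.093457…
Arc Ed = %ΔQ / %ΔP = (180/6261) / (-10/107) = -0.3076…

-0.31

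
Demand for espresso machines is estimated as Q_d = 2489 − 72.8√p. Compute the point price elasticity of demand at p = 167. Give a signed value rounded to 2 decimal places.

dQ_d/dp = −72.8/(2√p) = -2.81672. At p = 167, Q_d = 1548.22.
Ed = (dQ_d/dp)·(p/Q_d) = (-2.81672) × (167/1548.22) = -0.3038…

-0.30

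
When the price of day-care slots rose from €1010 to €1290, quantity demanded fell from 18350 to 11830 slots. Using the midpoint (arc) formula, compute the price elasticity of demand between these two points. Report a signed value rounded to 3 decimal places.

%ΔQ = (11830 − 18350) / [(18350 + 11830)/2] = -6520/15090 = -0.432074…
%ΔP = (1290 − 1010) / [(1010 + 1290)/2] = 280/1150 = 0.243478…
Arc Ed = %ΔQ / %ΔP = (-6520/15090) / (280/1150) = -1.77459…

-1.775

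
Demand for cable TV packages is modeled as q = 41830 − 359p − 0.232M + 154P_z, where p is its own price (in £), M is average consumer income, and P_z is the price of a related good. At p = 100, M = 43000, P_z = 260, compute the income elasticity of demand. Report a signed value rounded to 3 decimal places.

At the given values, q = 41830 − 359(100) − 0.232(43000) + 154(260) = 35994.
∂q/∂M = -0.232.
E = (-0.232) × (43000/35994) = -0.27715…

-0.277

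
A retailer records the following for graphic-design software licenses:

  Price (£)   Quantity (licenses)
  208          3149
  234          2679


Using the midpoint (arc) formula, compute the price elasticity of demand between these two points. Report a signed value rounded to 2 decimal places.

-1.37

%ΔQ = (2679 − 3149) / [(3149 + 2679)/2] = -470/2914 = -0.161290…
%ΔP = (234 − 208) / [(208 + 234)/2] = 26/221 = 0.117647…
Arc Ed = %ΔQ / %ΔP = (-470/2914) / (26/221) = -1.3709…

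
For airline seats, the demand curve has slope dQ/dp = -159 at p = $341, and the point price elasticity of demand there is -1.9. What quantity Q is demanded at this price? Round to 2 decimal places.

Ed = (dQ/dp)·(p/Q) ⇒ Q = (dQ/dp)·p/Ed = (-159)·341/(-1.9) = 28536.3157…

28536.32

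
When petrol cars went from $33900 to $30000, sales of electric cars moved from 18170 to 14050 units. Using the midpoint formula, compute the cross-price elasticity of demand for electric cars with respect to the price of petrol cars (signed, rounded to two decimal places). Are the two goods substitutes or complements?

%ΔQ_{electric cars} = (14050 − 18170)/avg = -4120/16110 = -0.255741…
%ΔP_{petrol cars} = (30000 − 33900)/avg = -3900/31950 = -0.122065…
E_cross = (-4120/16110) / (-3900/31950) = 2.0951…
E_cross > 0 ⇒ the goods are substitutes.

2.10; substitutes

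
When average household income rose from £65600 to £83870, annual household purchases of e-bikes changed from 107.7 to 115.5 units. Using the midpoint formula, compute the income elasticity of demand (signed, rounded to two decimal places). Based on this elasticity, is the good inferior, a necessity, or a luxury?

%ΔQ = (115.5 − 107.7)/[( 107.7 + 115.5)/2] = 7.8/111.6 = 0.069892…
%ΔIncome = (83870 − 65600)/[( 65600 + 83870)/2] = 18270/74735 = 0.244463…
E_income = (7.8/111.6) / (18270/74735) = 0.2859…
0 < E_income < 1 ⇒ normal good, necessity.

0.29; necessity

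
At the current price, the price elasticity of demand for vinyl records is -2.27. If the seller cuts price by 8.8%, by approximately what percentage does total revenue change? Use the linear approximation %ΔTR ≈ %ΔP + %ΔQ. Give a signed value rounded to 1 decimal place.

+11.2%

%ΔQ ≈ Ed × %ΔP = (-2.27) × (-8.8%) = +19.9760%
%ΔTR ≈ %ΔP + %ΔQ = (-8.8%) + (+19.9760%) = +11.1760%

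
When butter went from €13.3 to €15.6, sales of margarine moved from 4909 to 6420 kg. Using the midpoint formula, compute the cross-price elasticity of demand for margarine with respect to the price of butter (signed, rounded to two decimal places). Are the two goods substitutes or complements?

1.68; substitutes

%ΔQ_{margarine} = (6420 − 4909)/avg = 1511/5664.5 = 0.266749…
%ΔP_{butter} = (15.6 − 13.3)/avg = 2.3/14.45 = 0.159169…
E_cross = (1511/5664.5) / (2.3/14.45) = 1.6758…
E_cross > 0 ⇒ the goods are substitutes.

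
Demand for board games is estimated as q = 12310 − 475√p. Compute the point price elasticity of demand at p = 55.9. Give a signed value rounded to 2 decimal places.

-0.20

dq/dp = −475/(2√p) = -31.7656. At p = 55.9, q = 8758.6.
Ed = (dq/dp)·(p/q) = (-31.7656) × (55.9/8758.6) = -0.2027…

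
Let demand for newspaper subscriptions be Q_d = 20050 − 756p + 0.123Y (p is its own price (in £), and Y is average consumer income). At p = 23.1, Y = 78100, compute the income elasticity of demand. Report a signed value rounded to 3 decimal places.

0.788

At the given values, Q_d = 20050 − 756(23.1) + 0.123(78100) = 12192.7.
∂Q_d/∂Y = 0.123.
E = (0.123) × (78100/12192.7) = 0.78787…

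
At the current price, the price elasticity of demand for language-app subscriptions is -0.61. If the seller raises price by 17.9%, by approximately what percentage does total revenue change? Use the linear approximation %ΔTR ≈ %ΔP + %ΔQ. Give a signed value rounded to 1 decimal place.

%ΔQ ≈ Ed × %ΔP = (-0.61) × (+17.9%) = -10.9190%
%ΔTR ≈ %ΔP + %ΔQ = (+17.9%) + (-10.9190%) = +6.9810%

+7.0%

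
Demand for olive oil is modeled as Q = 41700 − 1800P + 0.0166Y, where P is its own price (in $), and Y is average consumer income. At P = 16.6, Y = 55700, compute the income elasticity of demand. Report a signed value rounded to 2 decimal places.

At the given values, Q = 41700 − 1800(16.6) + 0.0166(55700) = 12744.62.
∂Q/∂Y = 0.0166.
E = (0.0166) × (55700/12744.62) = 0.0725…

0.07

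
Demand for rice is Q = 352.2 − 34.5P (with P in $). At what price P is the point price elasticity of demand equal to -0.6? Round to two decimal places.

Ed = −34.5P/(352.2 − 34.5P). Set this equal to -0.6:
34.5P = 0.6·(352.2 − 34.5P) ⇒ 34.5P(1 + 0.6) = 0.6·352.2
P = 0.6·352.2 / (34.5·1.6) = 3.8282…

3.83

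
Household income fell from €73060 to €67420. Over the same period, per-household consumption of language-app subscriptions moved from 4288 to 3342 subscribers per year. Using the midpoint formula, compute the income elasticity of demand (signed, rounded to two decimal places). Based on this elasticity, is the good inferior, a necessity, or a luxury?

%ΔQ = (3342 − 4288)/[( 4288 + 3342)/2] = -946/3815 = -0.247968…
%ΔIncome = (67420 − 73060)/[( 73060 + 67420)/2] = -5640/70240 = -0.080296…
E_income = (-946/3815) / (-5640/70240) = 3.0881…
E_income > 1 ⇒ normal good, luxury.

3.09; luxury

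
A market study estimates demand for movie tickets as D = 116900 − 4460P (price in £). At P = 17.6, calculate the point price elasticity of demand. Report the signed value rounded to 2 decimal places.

dD/dP = −4460. At P = 17.6, D = 116900 − 4460(17.6) = 38404.
Ed = (dD/dP)·(P/D) = −4460 × (17.6/38404) = -2.0439…

-2.04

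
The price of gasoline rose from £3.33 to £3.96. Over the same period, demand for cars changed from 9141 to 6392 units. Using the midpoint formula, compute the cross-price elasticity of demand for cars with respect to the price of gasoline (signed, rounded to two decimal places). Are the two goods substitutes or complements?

%ΔQ_{cars} = (6392 − 9141)/avg = -2749/7766.5 = -0.353956…
%ΔP_{gasoline} = (3.96 − 3.33)/avg = 0.63/3.645 = 0.172839…
E_cross = (-2749/7766.5) / (0.63/3.645) = -2.0478…
E_cross < 0 ⇒ the goods are complements.

-2.05; complements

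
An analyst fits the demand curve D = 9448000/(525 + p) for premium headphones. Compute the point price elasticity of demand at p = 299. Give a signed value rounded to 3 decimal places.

dD/dp = −9448000/(525 + p)² = -13.9151. At p = 299, D = 11466.
Ed = (dD/dp)·(p/D) = (-13.9151) × (299/11466) = -0.36286…

-0.363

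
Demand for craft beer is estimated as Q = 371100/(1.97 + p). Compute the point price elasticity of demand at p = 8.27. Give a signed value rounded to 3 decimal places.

-0.808

dQ/dp = −371100/(1.97 + p)² = -3539.09. At p = 8.27, Q = 36240.2.
Ed = (dQ/dp)·(p/Q) = (-3539.09) × (8.27/36240.2) = -0.80761…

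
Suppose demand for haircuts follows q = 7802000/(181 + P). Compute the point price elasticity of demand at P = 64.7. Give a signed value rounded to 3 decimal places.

-0.263

dq/dP = −7802000/(181 + P)² = -129.24. At P = 64.7, q = 31754.2.
Ed = (dq/dP)·(P/q) = (-129.24) × (64.7/31754.2) = -0.26332…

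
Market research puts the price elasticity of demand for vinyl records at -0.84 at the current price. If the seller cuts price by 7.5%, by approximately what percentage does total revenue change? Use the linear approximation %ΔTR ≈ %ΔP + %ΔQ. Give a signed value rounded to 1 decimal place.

%ΔQ ≈ Ed × %ΔP = (-0.84) × (-7.5%) = +6.3000%
%ΔTR ≈ %ΔP + %ΔQ = (-7.5%) + (+6.3000%) = -1.2000%

-1.2%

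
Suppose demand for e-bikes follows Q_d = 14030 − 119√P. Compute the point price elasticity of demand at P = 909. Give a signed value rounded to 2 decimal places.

-0.17

dQ_d/dP = −119/(2√P) = -1.97349. At P = 909, Q_d = 10442.2.
Ed = (dQ_d/dP)·(P/Q_d) = (-1.97349) × (909/10442.2) = -0.1717…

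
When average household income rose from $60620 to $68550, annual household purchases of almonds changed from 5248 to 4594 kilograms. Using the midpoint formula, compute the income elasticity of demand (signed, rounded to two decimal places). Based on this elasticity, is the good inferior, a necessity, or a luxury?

%ΔQ = (4594 − 5248)/[( 5248 + 4594)/2] = -654/4921 = -0.132899…
%ΔIncome = (68550 − 60620)/[( 60620 + 68550)/2] = 7930/64585 = 0.122783…
E_income = (-654/4921) / (7930/64585) = -1.0823…
E_income < 0 ⇒ inferior good.

-1.08; inferior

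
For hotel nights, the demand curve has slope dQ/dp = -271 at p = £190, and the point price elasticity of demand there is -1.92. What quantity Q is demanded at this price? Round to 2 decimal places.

26817.71

Ed = (dQ/dp)·(p/Q) ⇒ Q = (dQ/dp)·p/Ed = (-271)·190/(-1.92) = 26817.7083…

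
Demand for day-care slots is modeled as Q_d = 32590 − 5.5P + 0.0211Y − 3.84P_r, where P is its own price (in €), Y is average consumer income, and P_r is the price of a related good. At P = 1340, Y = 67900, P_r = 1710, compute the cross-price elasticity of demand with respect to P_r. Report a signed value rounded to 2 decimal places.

At the given values, Q_d = 32590 − 5.5(1340) + 0.0211(67900) − 3.84(1710) = 20086.29.
∂Q_d/∂P_r = -3.84.
E = (-3.84) × (1710/20086.29) = -0.3269…

-0.33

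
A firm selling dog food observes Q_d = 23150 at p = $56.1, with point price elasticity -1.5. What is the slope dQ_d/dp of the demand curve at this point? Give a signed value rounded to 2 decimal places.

Ed = (dQ_d/dp)·(p/Q_d) ⇒ dQ_d/dp = Ed·Q_d/p = (-1.5)·23150/56.1 = -618.9839…

-618.98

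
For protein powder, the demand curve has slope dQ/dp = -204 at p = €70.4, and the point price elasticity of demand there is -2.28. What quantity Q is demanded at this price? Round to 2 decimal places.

6298.95

Ed = (dQ/dp)·(p/Q) ⇒ Q = (dQ/dp)·p/Ed = (-204)·70.4/(-2.28) = 6298.9473…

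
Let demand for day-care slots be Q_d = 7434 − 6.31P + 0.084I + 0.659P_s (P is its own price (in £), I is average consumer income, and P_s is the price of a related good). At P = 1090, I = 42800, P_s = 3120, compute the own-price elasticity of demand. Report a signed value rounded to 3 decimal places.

-1.108

At the given values, Q_d = 7434 − 6.31(1090) + 0.084(42800) + 0.659(3120) = 6207.38.
∂Q_d/∂P = −6.31.
E = (-6.31) × (1090/6207.38) = -1.10801…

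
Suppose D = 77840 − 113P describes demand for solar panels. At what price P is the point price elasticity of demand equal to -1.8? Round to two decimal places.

Ed = −113P/(77840 − 113P). Set this equal to -1.8:
113P = 1.8·(77840 − 113P) ⇒ 113P(1 + 1.8) = 1.8·77840
P = 1.8·77840 / (113·2.8) = 442.8318…

442.83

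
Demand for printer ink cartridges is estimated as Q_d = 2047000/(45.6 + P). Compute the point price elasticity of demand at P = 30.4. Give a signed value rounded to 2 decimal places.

dQ_d/dP = −2047000/(45.6 + P)² = -354.398. At P = 30.4, Q_d = 26934.2.
Ed = (dQ_d/dP)·(P/Q_d) = (-354.398) × (30.4/26934.2) = -0.4

-0.40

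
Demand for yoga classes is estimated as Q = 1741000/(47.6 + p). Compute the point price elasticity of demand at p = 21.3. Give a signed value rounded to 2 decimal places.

dQ/dp = −1741000/(47.6 + p)² = -366.742. At p = 21.3, Q = 25268.5.
Ed = (dQ/dp)·(p/Q) = (-366.742) × (21.3/25268.5) = -0.3091…

-0.31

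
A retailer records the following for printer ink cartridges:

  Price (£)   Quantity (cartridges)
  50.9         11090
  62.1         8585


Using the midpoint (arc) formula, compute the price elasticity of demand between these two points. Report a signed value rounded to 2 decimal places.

%ΔQ = (8585 − 11090) / [(11090 + 8585)/2] = -2505/9837.5 = -0.254637…
%ΔP = (62.1 − 50.9) / [(50.9 + 62.1)/2] = 11.2/56.5 = 0.198230…
Arc Ed = %ΔQ / %ΔP = (-2505/9837.5) / (11.2/56.5) = -1.2845…

-1.28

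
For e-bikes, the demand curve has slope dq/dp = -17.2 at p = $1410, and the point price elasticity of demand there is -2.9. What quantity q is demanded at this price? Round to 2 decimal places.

8362.76

Ed = (dq/dp)·(p/q) ⇒ q = (dq/dp)·p/Ed = (-17.2)·1410/(-2.9) = 8362.7586…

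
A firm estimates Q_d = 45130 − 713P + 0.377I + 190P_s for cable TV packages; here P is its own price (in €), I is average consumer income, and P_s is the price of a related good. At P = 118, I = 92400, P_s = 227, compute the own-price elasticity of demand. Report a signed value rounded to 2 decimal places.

-2.16

At the given values, Q_d = 45130 − 713(118) + 0.377(92400) + 190(227) = 38960.8.
∂Q_d/∂P = −713.
E = (-713) × (118/38960.8) = -2.1594…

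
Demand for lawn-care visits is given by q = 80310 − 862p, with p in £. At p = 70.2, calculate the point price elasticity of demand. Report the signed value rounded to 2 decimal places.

-3.06

dq/dp = −862. At p = 70.2, q = 80310 − 862(70.2) = 19797.6.
Ed = (dq/dp)·(p/q) = −862 × (70.2/19797.6) = -3.0565…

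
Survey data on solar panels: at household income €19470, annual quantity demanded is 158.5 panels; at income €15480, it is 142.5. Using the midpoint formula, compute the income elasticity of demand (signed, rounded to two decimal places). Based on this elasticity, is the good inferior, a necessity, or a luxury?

0.47; necessity

%ΔQ = (142.5 − 158.5)/[( 158.5 + 142.5)/2] = -16/150.5 = -0.106312…
%ΔIncome = (15480 − 19470)/[( 19470 + 15480)/2] = -3990/17475 = -0.228326…
E_income = (-16/150.5) / (-3990/17475) = 0.4656…
0 < E_income < 1 ⇒ normal good, necessity.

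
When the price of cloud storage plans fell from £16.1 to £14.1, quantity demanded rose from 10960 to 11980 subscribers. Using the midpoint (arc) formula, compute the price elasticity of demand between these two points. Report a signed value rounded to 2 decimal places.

-0.67

%ΔQ = (11980 − 10960) / [(10960 + 11980)/2] = 1020/11470 = 0.088927…
%ΔP = (14.1 − 16.1) / [(16.1 + 14.1)/2] = -2/15.1 = -0.132450…
Arc Ed = %ΔQ / %ΔP = (1020/11470) / (-2/15.1) = -0.6714…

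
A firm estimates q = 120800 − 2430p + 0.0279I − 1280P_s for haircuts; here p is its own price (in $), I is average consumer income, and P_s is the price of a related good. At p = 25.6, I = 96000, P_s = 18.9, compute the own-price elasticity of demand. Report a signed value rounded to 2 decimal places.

At the given values, q = 120800 − 2430(25.6) + 0.0279(96000) − 1280(18.9) = 37078.4.
∂q/∂p = −2430.
E = (-2430) × (25.6/37078.4) = -1.6777…

-1.68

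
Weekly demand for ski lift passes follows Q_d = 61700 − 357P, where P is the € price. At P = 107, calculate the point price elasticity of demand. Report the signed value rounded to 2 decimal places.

-1.63

dQ_d/dP = −357. At P = 107, Q_d = 61700 − 357(107) = 23501.
Ed = (dQ_d/dP)·(P/Q_d) = −357 × (107/23501) = -1.6254…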